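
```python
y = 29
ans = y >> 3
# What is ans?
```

Answer: 3

Derivation:
Trace (tracking ans):
y = 29  # -> y = 29
ans = y >> 3  # -> ans = 3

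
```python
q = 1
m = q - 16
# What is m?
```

Answer: -15

Derivation:
Trace (tracking m):
q = 1  # -> q = 1
m = q - 16  # -> m = -15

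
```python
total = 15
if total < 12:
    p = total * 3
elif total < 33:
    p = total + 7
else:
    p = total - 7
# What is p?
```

Answer: 22

Derivation:
Trace (tracking p):
total = 15  # -> total = 15
if total < 12:  # condition is False
elif total < 33:  # condition is True
    p = total + 7  # -> p = 22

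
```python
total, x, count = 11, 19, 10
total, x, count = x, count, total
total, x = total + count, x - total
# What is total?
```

Answer: 30

Derivation:
Trace (tracking total):
total, x, count = (11, 19, 10)  # -> total = 11, x = 19, count = 10
total, x, count = (x, count, total)  # -> total = 19, x = 10, count = 11
total, x = (total + count, x - total)  # -> total = 30, x = -9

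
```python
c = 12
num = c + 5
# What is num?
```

Trace (tracking num):
c = 12  # -> c = 12
num = c + 5  # -> num = 17

Answer: 17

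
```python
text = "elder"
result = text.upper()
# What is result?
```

Answer: 'ELDER'

Derivation:
Trace (tracking result):
text = 'elder'  # -> text = 'elder'
result = text.upper()  # -> result = 'ELDER'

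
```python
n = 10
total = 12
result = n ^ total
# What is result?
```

Answer: 6

Derivation:
Trace (tracking result):
n = 10  # -> n = 10
total = 12  # -> total = 12
result = n ^ total  # -> result = 6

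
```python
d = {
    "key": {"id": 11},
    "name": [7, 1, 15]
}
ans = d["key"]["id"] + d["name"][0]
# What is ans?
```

Answer: 18

Derivation:
Trace (tracking ans):
d = {'key': {'id': 11}, 'name': [7, 1, 15]}  # -> d = {'key': {'id': 11}, 'name': [7, 1, 15]}
ans = d['key']['id'] + d['name'][0]  # -> ans = 18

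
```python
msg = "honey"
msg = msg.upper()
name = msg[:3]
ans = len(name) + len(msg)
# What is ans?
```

Answer: 8

Derivation:
Trace (tracking ans):
msg = 'honey'  # -> msg = 'honey'
msg = msg.upper()  # -> msg = 'HONEY'
name = msg[:3]  # -> name = 'HON'
ans = len(name) + len(msg)  # -> ans = 8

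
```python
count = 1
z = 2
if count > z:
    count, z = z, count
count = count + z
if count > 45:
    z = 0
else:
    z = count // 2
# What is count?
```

Answer: 3

Derivation:
Trace (tracking count):
count = 1  # -> count = 1
z = 2  # -> z = 2
if count > z:  # condition is False
count = count + z  # -> count = 3
if count > 45:  # condition is False
else:
    z = count // 2  # -> z = 1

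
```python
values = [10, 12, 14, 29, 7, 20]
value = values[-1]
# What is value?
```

Answer: 20

Derivation:
Trace (tracking value):
values = [10, 12, 14, 29, 7, 20]  # -> values = [10, 12, 14, 29, 7, 20]
value = values[-1]  # -> value = 20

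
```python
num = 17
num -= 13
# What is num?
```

Answer: 4

Derivation:
Trace (tracking num):
num = 17  # -> num = 17
num -= 13  # -> num = 4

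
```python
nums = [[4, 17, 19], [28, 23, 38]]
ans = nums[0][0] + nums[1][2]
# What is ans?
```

Answer: 42

Derivation:
Trace (tracking ans):
nums = [[4, 17, 19], [28, 23, 38]]  # -> nums = [[4, 17, 19], [28, 23, 38]]
ans = nums[0][0] + nums[1][2]  # -> ans = 42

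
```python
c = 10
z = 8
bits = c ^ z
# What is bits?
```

Trace (tracking bits):
c = 10  # -> c = 10
z = 8  # -> z = 8
bits = c ^ z  # -> bits = 2

Answer: 2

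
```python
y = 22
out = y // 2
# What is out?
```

Answer: 11

Derivation:
Trace (tracking out):
y = 22  # -> y = 22
out = y // 2  # -> out = 11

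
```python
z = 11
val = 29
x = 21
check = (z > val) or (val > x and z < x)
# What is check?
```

Trace (tracking check):
z = 11  # -> z = 11
val = 29  # -> val = 29
x = 21  # -> x = 21
check = z > val or (val > x and z < x)  # -> check = True

Answer: True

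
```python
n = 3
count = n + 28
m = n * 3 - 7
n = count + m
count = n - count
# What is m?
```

Trace (tracking m):
n = 3  # -> n = 3
count = n + 28  # -> count = 31
m = n * 3 - 7  # -> m = 2
n = count + m  # -> n = 33
count = n - count  # -> count = 2

Answer: 2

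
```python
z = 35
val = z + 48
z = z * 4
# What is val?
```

Answer: 83

Derivation:
Trace (tracking val):
z = 35  # -> z = 35
val = z + 48  # -> val = 83
z = z * 4  # -> z = 140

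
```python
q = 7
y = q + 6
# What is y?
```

Trace (tracking y):
q = 7  # -> q = 7
y = q + 6  # -> y = 13

Answer: 13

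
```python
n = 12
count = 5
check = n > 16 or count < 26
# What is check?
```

Answer: True

Derivation:
Trace (tracking check):
n = 12  # -> n = 12
count = 5  # -> count = 5
check = n > 16 or count < 26  # -> check = True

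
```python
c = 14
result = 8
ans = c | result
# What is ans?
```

Answer: 14

Derivation:
Trace (tracking ans):
c = 14  # -> c = 14
result = 8  # -> result = 8
ans = c | result  # -> ans = 14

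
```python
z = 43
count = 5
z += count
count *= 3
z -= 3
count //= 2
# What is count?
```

Trace (tracking count):
z = 43  # -> z = 43
count = 5  # -> count = 5
z += count  # -> z = 48
count *= 3  # -> count = 15
z -= 3  # -> z = 45
count //= 2  # -> count = 7

Answer: 7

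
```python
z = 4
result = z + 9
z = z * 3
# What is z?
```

Answer: 12

Derivation:
Trace (tracking z):
z = 4  # -> z = 4
result = z + 9  # -> result = 13
z = z * 3  # -> z = 12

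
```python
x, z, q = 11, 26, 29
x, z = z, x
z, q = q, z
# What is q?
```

Trace (tracking q):
x, z, q = (11, 26, 29)  # -> x = 11, z = 26, q = 29
x, z = (z, x)  # -> x = 26, z = 11
z, q = (q, z)  # -> z = 29, q = 11

Answer: 11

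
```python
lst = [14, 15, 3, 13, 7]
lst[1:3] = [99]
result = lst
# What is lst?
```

Trace (tracking lst):
lst = [14, 15, 3, 13, 7]  # -> lst = [14, 15, 3, 13, 7]
lst[1:3] = [99]  # -> lst = [14, 99, 13, 7]
result = lst  # -> result = [14, 99, 13, 7]

Answer: [14, 99, 13, 7]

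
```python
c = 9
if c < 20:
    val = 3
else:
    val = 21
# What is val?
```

Trace (tracking val):
c = 9  # -> c = 9
if c < 20:  # condition is True
    val = 3  # -> val = 3

Answer: 3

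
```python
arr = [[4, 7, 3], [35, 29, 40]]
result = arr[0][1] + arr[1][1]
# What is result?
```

Answer: 36

Derivation:
Trace (tracking result):
arr = [[4, 7, 3], [35, 29, 40]]  # -> arr = [[4, 7, 3], [35, 29, 40]]
result = arr[0][1] + arr[1][1]  # -> result = 36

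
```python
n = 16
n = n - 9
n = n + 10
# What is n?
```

Trace (tracking n):
n = 16  # -> n = 16
n = n - 9  # -> n = 7
n = n + 10  # -> n = 17

Answer: 17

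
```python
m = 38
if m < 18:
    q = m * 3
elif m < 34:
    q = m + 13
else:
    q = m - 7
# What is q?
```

Trace (tracking q):
m = 38  # -> m = 38
if m < 18:  # condition is False
elif m < 34:  # condition is False
else:
    q = m - 7  # -> q = 31

Answer: 31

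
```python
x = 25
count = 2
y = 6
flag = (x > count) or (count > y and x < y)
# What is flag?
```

Trace (tracking flag):
x = 25  # -> x = 25
count = 2  # -> count = 2
y = 6  # -> y = 6
flag = x > count or (count > y and x < y)  # -> flag = True

Answer: True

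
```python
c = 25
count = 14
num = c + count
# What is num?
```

Answer: 39

Derivation:
Trace (tracking num):
c = 25  # -> c = 25
count = 14  # -> count = 14
num = c + count  # -> num = 39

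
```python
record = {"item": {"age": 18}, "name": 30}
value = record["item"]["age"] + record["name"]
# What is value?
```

Trace (tracking value):
record = {'item': {'age': 18}, 'name': 30}  # -> record = {'item': {'age': 18}, 'name': 30}
value = record['item']['age'] + record['name']  # -> value = 48

Answer: 48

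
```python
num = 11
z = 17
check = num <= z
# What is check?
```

Trace (tracking check):
num = 11  # -> num = 11
z = 17  # -> z = 17
check = num <= z  # -> check = True

Answer: True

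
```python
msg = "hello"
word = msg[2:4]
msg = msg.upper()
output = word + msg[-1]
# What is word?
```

Trace (tracking word):
msg = 'hello'  # -> msg = 'hello'
word = msg[2:4]  # -> word = 'll'
msg = msg.upper()  # -> msg = 'HELLO'
output = word + msg[-1]  # -> output = 'llO'

Answer: 'll'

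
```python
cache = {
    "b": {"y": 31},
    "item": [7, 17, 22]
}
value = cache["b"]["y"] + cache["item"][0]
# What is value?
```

Answer: 38

Derivation:
Trace (tracking value):
cache = {'b': {'y': 31}, 'item': [7, 17, 22]}  # -> cache = {'b': {'y': 31}, 'item': [7, 17, 22]}
value = cache['b']['y'] + cache['item'][0]  # -> value = 38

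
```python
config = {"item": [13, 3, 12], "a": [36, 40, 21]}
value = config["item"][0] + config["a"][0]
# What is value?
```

Answer: 49

Derivation:
Trace (tracking value):
config = {'item': [13, 3, 12], 'a': [36, 40, 21]}  # -> config = {'item': [13, 3, 12], 'a': [36, 40, 21]}
value = config['item'][0] + config['a'][0]  # -> value = 49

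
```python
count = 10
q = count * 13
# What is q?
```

Answer: 130

Derivation:
Trace (tracking q):
count = 10  # -> count = 10
q = count * 13  # -> q = 130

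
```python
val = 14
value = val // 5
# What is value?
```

Answer: 2

Derivation:
Trace (tracking value):
val = 14  # -> val = 14
value = val // 5  # -> value = 2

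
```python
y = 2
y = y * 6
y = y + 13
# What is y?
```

Trace (tracking y):
y = 2  # -> y = 2
y = y * 6  # -> y = 12
y = y + 13  # -> y = 25

Answer: 25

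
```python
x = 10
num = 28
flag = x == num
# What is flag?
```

Answer: False

Derivation:
Trace (tracking flag):
x = 10  # -> x = 10
num = 28  # -> num = 28
flag = x == num  # -> flag = False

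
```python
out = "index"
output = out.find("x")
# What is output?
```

Answer: 4

Derivation:
Trace (tracking output):
out = 'index'  # -> out = 'index'
output = out.find('x')  # -> output = 4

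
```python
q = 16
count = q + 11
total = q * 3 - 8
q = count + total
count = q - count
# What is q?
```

Answer: 67

Derivation:
Trace (tracking q):
q = 16  # -> q = 16
count = q + 11  # -> count = 27
total = q * 3 - 8  # -> total = 40
q = count + total  # -> q = 67
count = q - count  # -> count = 40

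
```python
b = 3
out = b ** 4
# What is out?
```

Trace (tracking out):
b = 3  # -> b = 3
out = b ** 4  # -> out = 81

Answer: 81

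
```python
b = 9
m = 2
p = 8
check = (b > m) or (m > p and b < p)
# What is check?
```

Answer: True

Derivation:
Trace (tracking check):
b = 9  # -> b = 9
m = 2  # -> m = 2
p = 8  # -> p = 8
check = b > m or (m > p and b < p)  # -> check = True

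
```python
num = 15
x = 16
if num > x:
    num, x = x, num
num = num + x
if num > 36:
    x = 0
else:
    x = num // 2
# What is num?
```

Trace (tracking num):
num = 15  # -> num = 15
x = 16  # -> x = 16
if num > x:  # condition is False
num = num + x  # -> num = 31
if num > 36:  # condition is False
else:
    x = num // 2  # -> x = 15

Answer: 31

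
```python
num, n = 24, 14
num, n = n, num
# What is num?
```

Trace (tracking num):
num, n = (24, 14)  # -> num = 24, n = 14
num, n = (n, num)  # -> num = 14, n = 24

Answer: 14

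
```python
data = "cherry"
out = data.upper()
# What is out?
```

Answer: 'CHERRY'

Derivation:
Trace (tracking out):
data = 'cherry'  # -> data = 'cherry'
out = data.upper()  # -> out = 'CHERRY'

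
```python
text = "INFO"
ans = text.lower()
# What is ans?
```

Trace (tracking ans):
text = 'INFO'  # -> text = 'INFO'
ans = text.lower()  # -> ans = 'info'

Answer: 'info'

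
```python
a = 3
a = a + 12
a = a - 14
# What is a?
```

Answer: 1

Derivation:
Trace (tracking a):
a = 3  # -> a = 3
a = a + 12  # -> a = 15
a = a - 14  # -> a = 1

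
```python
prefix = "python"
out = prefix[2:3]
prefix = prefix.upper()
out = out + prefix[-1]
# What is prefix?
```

Trace (tracking prefix):
prefix = 'python'  # -> prefix = 'python'
out = prefix[2:3]  # -> out = 't'
prefix = prefix.upper()  # -> prefix = 'PYTHON'
out = out + prefix[-1]  # -> out = 'tN'

Answer: 'PYTHON'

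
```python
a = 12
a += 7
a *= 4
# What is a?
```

Trace (tracking a):
a = 12  # -> a = 12
a += 7  # -> a = 19
a *= 4  # -> a = 76

Answer: 76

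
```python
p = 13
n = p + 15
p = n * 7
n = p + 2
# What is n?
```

Answer: 198

Derivation:
Trace (tracking n):
p = 13  # -> p = 13
n = p + 15  # -> n = 28
p = n * 7  # -> p = 196
n = p + 2  # -> n = 198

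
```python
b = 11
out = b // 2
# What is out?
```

Answer: 5

Derivation:
Trace (tracking out):
b = 11  # -> b = 11
out = b // 2  # -> out = 5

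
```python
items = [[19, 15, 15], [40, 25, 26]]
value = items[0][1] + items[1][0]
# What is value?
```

Trace (tracking value):
items = [[19, 15, 15], [40, 25, 26]]  # -> items = [[19, 15, 15], [40, 25, 26]]
value = items[0][1] + items[1][0]  # -> value = 55

Answer: 55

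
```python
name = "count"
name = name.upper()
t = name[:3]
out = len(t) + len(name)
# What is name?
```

Answer: 'COUNT'

Derivation:
Trace (tracking name):
name = 'count'  # -> name = 'count'
name = name.upper()  # -> name = 'COUNT'
t = name[:3]  # -> t = 'COU'
out = len(t) + len(name)  # -> out = 8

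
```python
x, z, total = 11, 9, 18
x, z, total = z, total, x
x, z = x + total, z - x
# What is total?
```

Answer: 11

Derivation:
Trace (tracking total):
x, z, total = (11, 9, 18)  # -> x = 11, z = 9, total = 18
x, z, total = (z, total, x)  # -> x = 9, z = 18, total = 11
x, z = (x + total, z - x)  # -> x = 20, z = 9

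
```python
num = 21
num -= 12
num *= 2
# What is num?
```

Answer: 18

Derivation:
Trace (tracking num):
num = 21  # -> num = 21
num -= 12  # -> num = 9
num *= 2  # -> num = 18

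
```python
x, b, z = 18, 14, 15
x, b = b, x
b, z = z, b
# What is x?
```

Trace (tracking x):
x, b, z = (18, 14, 15)  # -> x = 18, b = 14, z = 15
x, b = (b, x)  # -> x = 14, b = 18
b, z = (z, b)  # -> b = 15, z = 18

Answer: 14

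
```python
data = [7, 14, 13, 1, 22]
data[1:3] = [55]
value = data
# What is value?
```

Answer: [7, 55, 1, 22]

Derivation:
Trace (tracking value):
data = [7, 14, 13, 1, 22]  # -> data = [7, 14, 13, 1, 22]
data[1:3] = [55]  # -> data = [7, 55, 1, 22]
value = data  # -> value = [7, 55, 1, 22]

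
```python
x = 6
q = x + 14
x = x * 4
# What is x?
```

Answer: 24

Derivation:
Trace (tracking x):
x = 6  # -> x = 6
q = x + 14  # -> q = 20
x = x * 4  # -> x = 24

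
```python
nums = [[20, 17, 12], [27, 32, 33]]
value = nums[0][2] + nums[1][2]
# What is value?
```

Trace (tracking value):
nums = [[20, 17, 12], [27, 32, 33]]  # -> nums = [[20, 17, 12], [27, 32, 33]]
value = nums[0][2] + nums[1][2]  # -> value = 45

Answer: 45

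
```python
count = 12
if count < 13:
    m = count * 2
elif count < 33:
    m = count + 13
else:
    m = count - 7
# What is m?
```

Answer: 24

Derivation:
Trace (tracking m):
count = 12  # -> count = 12
if count < 13:  # condition is True
    m = count * 2  # -> m = 24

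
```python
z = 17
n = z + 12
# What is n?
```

Trace (tracking n):
z = 17  # -> z = 17
n = z + 12  # -> n = 29

Answer: 29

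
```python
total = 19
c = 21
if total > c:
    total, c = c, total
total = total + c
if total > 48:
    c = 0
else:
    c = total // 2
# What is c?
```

Answer: 20

Derivation:
Trace (tracking c):
total = 19  # -> total = 19
c = 21  # -> c = 21
if total > c:  # condition is False
total = total + c  # -> total = 40
if total > 48:  # condition is False
else:
    c = total // 2  # -> c = 20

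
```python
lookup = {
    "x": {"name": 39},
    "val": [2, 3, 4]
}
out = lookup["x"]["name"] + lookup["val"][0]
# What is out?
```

Trace (tracking out):
lookup = {'x': {'name': 39}, 'val': [2, 3, 4]}  # -> lookup = {'x': {'name': 39}, 'val': [2, 3, 4]}
out = lookup['x']['name'] + lookup['val'][0]  # -> out = 41

Answer: 41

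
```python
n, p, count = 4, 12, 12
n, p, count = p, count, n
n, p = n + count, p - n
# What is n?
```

Trace (tracking n):
n, p, count = (4, 12, 12)  # -> n = 4, p = 12, count = 12
n, p, count = (p, count, n)  # -> n = 12, p = 12, count = 4
n, p = (n + count, p - n)  # -> n = 16, p = 0

Answer: 16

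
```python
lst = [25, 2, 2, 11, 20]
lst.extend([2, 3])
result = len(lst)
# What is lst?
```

Trace (tracking lst):
lst = [25, 2, 2, 11, 20]  # -> lst = [25, 2, 2, 11, 20]
lst.extend([2, 3])  # -> lst = [25, 2, 2, 11, 20, 2, 3]
result = len(lst)  # -> result = 7

Answer: [25, 2, 2, 11, 20, 2, 3]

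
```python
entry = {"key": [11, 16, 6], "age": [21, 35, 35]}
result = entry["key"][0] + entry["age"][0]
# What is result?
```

Trace (tracking result):
entry = {'key': [11, 16, 6], 'age': [21, 35, 35]}  # -> entry = {'key': [11, 16, 6], 'age': [21, 35, 35]}
result = entry['key'][0] + entry['age'][0]  # -> result = 32

Answer: 32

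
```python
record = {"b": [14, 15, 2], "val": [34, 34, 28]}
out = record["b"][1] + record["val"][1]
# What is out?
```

Answer: 49

Derivation:
Trace (tracking out):
record = {'b': [14, 15, 2], 'val': [34, 34, 28]}  # -> record = {'b': [14, 15, 2], 'val': [34, 34, 28]}
out = record['b'][1] + record['val'][1]  # -> out = 49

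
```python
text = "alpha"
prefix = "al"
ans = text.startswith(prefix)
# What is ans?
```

Answer: True

Derivation:
Trace (tracking ans):
text = 'alpha'  # -> text = 'alpha'
prefix = 'al'  # -> prefix = 'al'
ans = text.startswith(prefix)  # -> ans = True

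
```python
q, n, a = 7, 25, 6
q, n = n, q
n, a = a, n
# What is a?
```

Trace (tracking a):
q, n, a = (7, 25, 6)  # -> q = 7, n = 25, a = 6
q, n = (n, q)  # -> q = 25, n = 7
n, a = (a, n)  # -> n = 6, a = 7

Answer: 7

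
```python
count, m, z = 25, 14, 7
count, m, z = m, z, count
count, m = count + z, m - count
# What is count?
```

Answer: 39

Derivation:
Trace (tracking count):
count, m, z = (25, 14, 7)  # -> count = 25, m = 14, z = 7
count, m, z = (m, z, count)  # -> count = 14, m = 7, z = 25
count, m = (count + z, m - count)  # -> count = 39, m = -7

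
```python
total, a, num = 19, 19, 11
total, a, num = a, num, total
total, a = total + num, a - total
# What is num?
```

Answer: 19

Derivation:
Trace (tracking num):
total, a, num = (19, 19, 11)  # -> total = 19, a = 19, num = 11
total, a, num = (a, num, total)  # -> total = 19, a = 11, num = 19
total, a = (total + num, a - total)  # -> total = 38, a = -8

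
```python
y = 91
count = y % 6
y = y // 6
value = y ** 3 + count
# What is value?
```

Answer: 3376

Derivation:
Trace (tracking value):
y = 91  # -> y = 91
count = y % 6  # -> count = 1
y = y // 6  # -> y = 15
value = y ** 3 + count  # -> value = 3376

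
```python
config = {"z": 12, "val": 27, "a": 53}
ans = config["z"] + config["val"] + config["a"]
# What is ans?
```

Answer: 92

Derivation:
Trace (tracking ans):
config = {'z': 12, 'val': 27, 'a': 53}  # -> config = {'z': 12, 'val': 27, 'a': 53}
ans = config['z'] + config['val'] + config['a']  # -> ans = 92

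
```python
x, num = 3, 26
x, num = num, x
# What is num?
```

Answer: 3

Derivation:
Trace (tracking num):
x, num = (3, 26)  # -> x = 3, num = 26
x, num = (num, x)  # -> x = 26, num = 3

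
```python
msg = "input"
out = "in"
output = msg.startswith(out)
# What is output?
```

Answer: True

Derivation:
Trace (tracking output):
msg = 'input'  # -> msg = 'input'
out = 'in'  # -> out = 'in'
output = msg.startswith(out)  # -> output = True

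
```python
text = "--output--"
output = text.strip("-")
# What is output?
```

Trace (tracking output):
text = '--output--'  # -> text = '--output--'
output = text.strip('-')  # -> output = 'output'

Answer: 'output'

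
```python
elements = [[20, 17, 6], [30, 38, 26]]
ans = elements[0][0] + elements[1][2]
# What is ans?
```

Trace (tracking ans):
elements = [[20, 17, 6], [30, 38, 26]]  # -> elements = [[20, 17, 6], [30, 38, 26]]
ans = elements[0][0] + elements[1][2]  # -> ans = 46

Answer: 46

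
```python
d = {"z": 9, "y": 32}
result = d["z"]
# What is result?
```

Trace (tracking result):
d = {'z': 9, 'y': 32}  # -> d = {'z': 9, 'y': 32}
result = d['z']  # -> result = 9

Answer: 9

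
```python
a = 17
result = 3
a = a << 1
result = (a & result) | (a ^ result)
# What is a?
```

Trace (tracking a):
a = 17  # -> a = 17
result = 3  # -> result = 3
a = a << 1  # -> a = 34
result = a & result | a ^ result  # -> result = 35

Answer: 34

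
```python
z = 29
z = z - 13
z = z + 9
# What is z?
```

Trace (tracking z):
z = 29  # -> z = 29
z = z - 13  # -> z = 16
z = z + 9  # -> z = 25

Answer: 25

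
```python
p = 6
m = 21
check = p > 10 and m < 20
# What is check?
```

Trace (tracking check):
p = 6  # -> p = 6
m = 21  # -> m = 21
check = p > 10 and m < 20  # -> check = False

Answer: False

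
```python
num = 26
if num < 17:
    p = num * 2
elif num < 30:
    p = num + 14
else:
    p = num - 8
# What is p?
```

Answer: 40

Derivation:
Trace (tracking p):
num = 26  # -> num = 26
if num < 17:  # condition is False
elif num < 30:  # condition is True
    p = num + 14  # -> p = 40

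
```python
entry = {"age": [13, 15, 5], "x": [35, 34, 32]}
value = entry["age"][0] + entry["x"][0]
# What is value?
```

Trace (tracking value):
entry = {'age': [13, 15, 5], 'x': [35, 34, 32]}  # -> entry = {'age': [13, 15, 5], 'x': [35, 34, 32]}
value = entry['age'][0] + entry['x'][0]  # -> value = 48

Answer: 48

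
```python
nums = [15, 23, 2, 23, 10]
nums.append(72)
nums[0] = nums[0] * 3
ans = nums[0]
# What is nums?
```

Answer: [45, 23, 2, 23, 10, 72]

Derivation:
Trace (tracking nums):
nums = [15, 23, 2, 23, 10]  # -> nums = [15, 23, 2, 23, 10]
nums.append(72)  # -> nums = [15, 23, 2, 23, 10, 72]
nums[0] = nums[0] * 3  # -> nums = [45, 23, 2, 23, 10, 72]
ans = nums[0]  # -> ans = 45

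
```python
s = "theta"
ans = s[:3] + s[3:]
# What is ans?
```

Trace (tracking ans):
s = 'theta'  # -> s = 'theta'
ans = s[:3] + s[3:]  # -> ans = 'theta'

Answer: 'theta'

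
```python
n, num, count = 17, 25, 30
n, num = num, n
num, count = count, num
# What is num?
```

Trace (tracking num):
n, num, count = (17, 25, 30)  # -> n = 17, num = 25, count = 30
n, num = (num, n)  # -> n = 25, num = 17
num, count = (count, num)  # -> num = 30, count = 17

Answer: 30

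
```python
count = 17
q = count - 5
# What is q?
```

Answer: 12

Derivation:
Trace (tracking q):
count = 17  # -> count = 17
q = count - 5  # -> q = 12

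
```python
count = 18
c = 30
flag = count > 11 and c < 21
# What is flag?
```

Answer: False

Derivation:
Trace (tracking flag):
count = 18  # -> count = 18
c = 30  # -> c = 30
flag = count > 11 and c < 21  # -> flag = False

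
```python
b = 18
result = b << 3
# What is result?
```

Trace (tracking result):
b = 18  # -> b = 18
result = b << 3  # -> result = 144

Answer: 144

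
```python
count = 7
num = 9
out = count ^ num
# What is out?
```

Answer: 14

Derivation:
Trace (tracking out):
count = 7  # -> count = 7
num = 9  # -> num = 9
out = count ^ num  # -> out = 14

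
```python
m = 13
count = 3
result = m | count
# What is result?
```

Answer: 15

Derivation:
Trace (tracking result):
m = 13  # -> m = 13
count = 3  # -> count = 3
result = m | count  # -> result = 15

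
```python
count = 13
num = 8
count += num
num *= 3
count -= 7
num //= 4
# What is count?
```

Trace (tracking count):
count = 13  # -> count = 13
num = 8  # -> num = 8
count += num  # -> count = 21
num *= 3  # -> num = 24
count -= 7  # -> count = 14
num //= 4  # -> num = 6

Answer: 14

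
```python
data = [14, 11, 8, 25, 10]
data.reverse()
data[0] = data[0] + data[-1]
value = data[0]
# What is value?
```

Trace (tracking value):
data = [14, 11, 8, 25, 10]  # -> data = [14, 11, 8, 25, 10]
data.reverse()  # -> data = [10, 25, 8, 11, 14]
data[0] = data[0] + data[-1]  # -> data = [24, 25, 8, 11, 14]
value = data[0]  # -> value = 24

Answer: 24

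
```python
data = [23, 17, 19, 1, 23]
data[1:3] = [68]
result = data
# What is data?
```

Answer: [23, 68, 1, 23]

Derivation:
Trace (tracking data):
data = [23, 17, 19, 1, 23]  # -> data = [23, 17, 19, 1, 23]
data[1:3] = [68]  # -> data = [23, 68, 1, 23]
result = data  # -> result = [23, 68, 1, 23]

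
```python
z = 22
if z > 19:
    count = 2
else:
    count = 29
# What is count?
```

Answer: 2

Derivation:
Trace (tracking count):
z = 22  # -> z = 22
if z > 19:  # condition is True
    count = 2  # -> count = 2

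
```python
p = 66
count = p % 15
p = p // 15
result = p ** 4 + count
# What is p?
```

Trace (tracking p):
p = 66  # -> p = 66
count = p % 15  # -> count = 6
p = p // 15  # -> p = 4
result = p ** 4 + count  # -> result = 262

Answer: 4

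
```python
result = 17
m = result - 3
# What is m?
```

Trace (tracking m):
result = 17  # -> result = 17
m = result - 3  # -> m = 14

Answer: 14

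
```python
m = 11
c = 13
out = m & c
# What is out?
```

Answer: 9

Derivation:
Trace (tracking out):
m = 11  # -> m = 11
c = 13  # -> c = 13
out = m & c  # -> out = 9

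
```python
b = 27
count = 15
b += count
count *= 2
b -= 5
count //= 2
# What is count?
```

Answer: 15

Derivation:
Trace (tracking count):
b = 27  # -> b = 27
count = 15  # -> count = 15
b += count  # -> b = 42
count *= 2  # -> count = 30
b -= 5  # -> b = 37
count //= 2  # -> count = 15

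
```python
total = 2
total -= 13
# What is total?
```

Trace (tracking total):
total = 2  # -> total = 2
total -= 13  # -> total = -11

Answer: -11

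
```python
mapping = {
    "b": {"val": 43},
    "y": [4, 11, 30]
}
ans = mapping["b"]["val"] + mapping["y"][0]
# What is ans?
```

Trace (tracking ans):
mapping = {'b': {'val': 43}, 'y': [4, 11, 30]}  # -> mapping = {'b': {'val': 43}, 'y': [4, 11, 30]}
ans = mapping['b']['val'] + mapping['y'][0]  # -> ans = 47

Answer: 47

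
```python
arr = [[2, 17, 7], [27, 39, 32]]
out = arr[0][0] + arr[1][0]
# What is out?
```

Answer: 29

Derivation:
Trace (tracking out):
arr = [[2, 17, 7], [27, 39, 32]]  # -> arr = [[2, 17, 7], [27, 39, 32]]
out = arr[0][0] + arr[1][0]  # -> out = 29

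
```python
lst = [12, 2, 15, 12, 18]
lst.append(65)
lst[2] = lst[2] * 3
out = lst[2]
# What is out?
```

Answer: 45

Derivation:
Trace (tracking out):
lst = [12, 2, 15, 12, 18]  # -> lst = [12, 2, 15, 12, 18]
lst.append(65)  # -> lst = [12, 2, 15, 12, 18, 65]
lst[2] = lst[2] * 3  # -> lst = [12, 2, 45, 12, 18, 65]
out = lst[2]  # -> out = 45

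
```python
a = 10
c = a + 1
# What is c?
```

Trace (tracking c):
a = 10  # -> a = 10
c = a + 1  # -> c = 11

Answer: 11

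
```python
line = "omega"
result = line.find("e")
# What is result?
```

Answer: 2

Derivation:
Trace (tracking result):
line = 'omega'  # -> line = 'omega'
result = line.find('e')  # -> result = 2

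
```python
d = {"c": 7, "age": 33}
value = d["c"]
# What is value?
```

Trace (tracking value):
d = {'c': 7, 'age': 33}  # -> d = {'c': 7, 'age': 33}
value = d['c']  # -> value = 7

Answer: 7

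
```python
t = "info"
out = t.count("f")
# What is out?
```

Answer: 1

Derivation:
Trace (tracking out):
t = 'info'  # -> t = 'info'
out = t.count('f')  # -> out = 1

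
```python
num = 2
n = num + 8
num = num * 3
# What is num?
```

Trace (tracking num):
num = 2  # -> num = 2
n = num + 8  # -> n = 10
num = num * 3  # -> num = 6

Answer: 6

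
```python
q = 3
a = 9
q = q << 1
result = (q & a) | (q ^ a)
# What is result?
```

Answer: 15

Derivation:
Trace (tracking result):
q = 3  # -> q = 3
a = 9  # -> a = 9
q = q << 1  # -> q = 6
result = q & a | q ^ a  # -> result = 15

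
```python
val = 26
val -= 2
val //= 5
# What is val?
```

Answer: 4

Derivation:
Trace (tracking val):
val = 26  # -> val = 26
val -= 2  # -> val = 24
val //= 5  # -> val = 4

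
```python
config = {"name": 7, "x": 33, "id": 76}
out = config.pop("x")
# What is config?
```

Answer: {'name': 7, 'id': 76}

Derivation:
Trace (tracking config):
config = {'name': 7, 'x': 33, 'id': 76}  # -> config = {'name': 7, 'x': 33, 'id': 76}
out = config.pop('x')  # -> out = 33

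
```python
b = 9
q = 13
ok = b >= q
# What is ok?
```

Answer: False

Derivation:
Trace (tracking ok):
b = 9  # -> b = 9
q = 13  # -> q = 13
ok = b >= q  # -> ok = False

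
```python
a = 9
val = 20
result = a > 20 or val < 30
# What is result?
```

Trace (tracking result):
a = 9  # -> a = 9
val = 20  # -> val = 20
result = a > 20 or val < 30  # -> result = True

Answer: True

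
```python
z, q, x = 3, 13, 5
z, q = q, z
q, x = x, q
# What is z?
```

Trace (tracking z):
z, q, x = (3, 13, 5)  # -> z = 3, q = 13, x = 5
z, q = (q, z)  # -> z = 13, q = 3
q, x = (x, q)  # -> q = 5, x = 3

Answer: 13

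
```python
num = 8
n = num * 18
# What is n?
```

Answer: 144

Derivation:
Trace (tracking n):
num = 8  # -> num = 8
n = num * 18  # -> n = 144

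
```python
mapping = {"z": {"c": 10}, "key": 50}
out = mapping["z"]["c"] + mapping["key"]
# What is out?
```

Answer: 60

Derivation:
Trace (tracking out):
mapping = {'z': {'c': 10}, 'key': 50}  # -> mapping = {'z': {'c': 10}, 'key': 50}
out = mapping['z']['c'] + mapping['key']  # -> out = 60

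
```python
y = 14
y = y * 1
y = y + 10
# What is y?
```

Trace (tracking y):
y = 14  # -> y = 14
y = y * 1  # -> y = 14
y = y + 10  # -> y = 24

Answer: 24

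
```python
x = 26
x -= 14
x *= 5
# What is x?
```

Answer: 60

Derivation:
Trace (tracking x):
x = 26  # -> x = 26
x -= 14  # -> x = 12
x *= 5  # -> x = 60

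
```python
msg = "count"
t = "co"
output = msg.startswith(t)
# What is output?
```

Answer: True

Derivation:
Trace (tracking output):
msg = 'count'  # -> msg = 'count'
t = 'co'  # -> t = 'co'
output = msg.startswith(t)  # -> output = True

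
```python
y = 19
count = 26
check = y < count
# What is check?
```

Answer: True

Derivation:
Trace (tracking check):
y = 19  # -> y = 19
count = 26  # -> count = 26
check = y < count  # -> check = True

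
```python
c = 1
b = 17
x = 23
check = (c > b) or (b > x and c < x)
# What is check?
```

Answer: False

Derivation:
Trace (tracking check):
c = 1  # -> c = 1
b = 17  # -> b = 17
x = 23  # -> x = 23
check = c > b or (b > x and c < x)  # -> check = False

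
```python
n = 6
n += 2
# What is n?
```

Answer: 8

Derivation:
Trace (tracking n):
n = 6  # -> n = 6
n += 2  # -> n = 8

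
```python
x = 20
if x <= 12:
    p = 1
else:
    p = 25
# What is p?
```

Trace (tracking p):
x = 20  # -> x = 20
if x <= 12:  # condition is False
else:
    p = 25  # -> p = 25

Answer: 25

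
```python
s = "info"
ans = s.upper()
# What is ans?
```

Trace (tracking ans):
s = 'info'  # -> s = 'info'
ans = s.upper()  # -> ans = 'INFO'

Answer: 'INFO'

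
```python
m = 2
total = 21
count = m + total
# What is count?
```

Trace (tracking count):
m = 2  # -> m = 2
total = 21  # -> total = 21
count = m + total  # -> count = 23

Answer: 23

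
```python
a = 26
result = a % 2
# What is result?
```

Answer: 0

Derivation:
Trace (tracking result):
a = 26  # -> a = 26
result = a % 2  # -> result = 0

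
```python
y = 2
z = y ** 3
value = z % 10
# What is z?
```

Trace (tracking z):
y = 2  # -> y = 2
z = y ** 3  # -> z = 8
value = z % 10  # -> value = 8

Answer: 8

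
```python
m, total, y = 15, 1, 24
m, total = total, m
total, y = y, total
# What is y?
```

Answer: 15

Derivation:
Trace (tracking y):
m, total, y = (15, 1, 24)  # -> m = 15, total = 1, y = 24
m, total = (total, m)  # -> m = 1, total = 15
total, y = (y, total)  # -> total = 24, y = 15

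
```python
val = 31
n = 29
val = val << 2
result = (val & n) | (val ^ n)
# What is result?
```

Trace (tracking result):
val = 31  # -> val = 31
n = 29  # -> n = 29
val = val << 2  # -> val = 124
result = val & n | val ^ n  # -> result = 125

Answer: 125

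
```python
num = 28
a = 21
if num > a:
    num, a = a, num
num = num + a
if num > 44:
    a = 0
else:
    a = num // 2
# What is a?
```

Answer: 0

Derivation:
Trace (tracking a):
num = 28  # -> num = 28
a = 21  # -> a = 21
if num > a:  # condition is True
    num, a = (a, num)  # -> num = 21, a = 28
num = num + a  # -> num = 49
if num > 44:  # condition is True
    a = 0  # -> a = 0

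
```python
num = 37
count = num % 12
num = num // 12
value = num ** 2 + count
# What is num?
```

Answer: 3

Derivation:
Trace (tracking num):
num = 37  # -> num = 37
count = num % 12  # -> count = 1
num = num // 12  # -> num = 3
value = num ** 2 + count  # -> value = 10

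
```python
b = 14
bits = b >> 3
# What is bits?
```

Answer: 1

Derivation:
Trace (tracking bits):
b = 14  # -> b = 14
bits = b >> 3  # -> bits = 1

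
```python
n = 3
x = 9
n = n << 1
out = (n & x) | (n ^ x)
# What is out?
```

Trace (tracking out):
n = 3  # -> n = 3
x = 9  # -> x = 9
n = n << 1  # -> n = 6
out = n & x | n ^ x  # -> out = 15

Answer: 15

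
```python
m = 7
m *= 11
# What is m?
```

Trace (tracking m):
m = 7  # -> m = 7
m *= 11  # -> m = 77

Answer: 77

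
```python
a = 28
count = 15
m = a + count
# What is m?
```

Answer: 43

Derivation:
Trace (tracking m):
a = 28  # -> a = 28
count = 15  # -> count = 15
m = a + count  # -> m = 43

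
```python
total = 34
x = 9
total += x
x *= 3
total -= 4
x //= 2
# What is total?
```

Answer: 39

Derivation:
Trace (tracking total):
total = 34  # -> total = 34
x = 9  # -> x = 9
total += x  # -> total = 43
x *= 3  # -> x = 27
total -= 4  # -> total = 39
x //= 2  # -> x = 13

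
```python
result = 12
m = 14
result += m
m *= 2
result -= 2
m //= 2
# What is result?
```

Trace (tracking result):
result = 12  # -> result = 12
m = 14  # -> m = 14
result += m  # -> result = 26
m *= 2  # -> m = 28
result -= 2  # -> result = 24
m //= 2  # -> m = 14

Answer: 24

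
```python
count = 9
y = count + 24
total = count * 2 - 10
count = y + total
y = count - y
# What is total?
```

Answer: 8

Derivation:
Trace (tracking total):
count = 9  # -> count = 9
y = count + 24  # -> y = 33
total = count * 2 - 10  # -> total = 8
count = y + total  # -> count = 41
y = count - y  # -> y = 8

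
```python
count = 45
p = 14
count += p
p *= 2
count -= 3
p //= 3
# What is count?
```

Answer: 56

Derivation:
Trace (tracking count):
count = 45  # -> count = 45
p = 14  # -> p = 14
count += p  # -> count = 59
p *= 2  # -> p = 28
count -= 3  # -> count = 56
p //= 3  # -> p = 9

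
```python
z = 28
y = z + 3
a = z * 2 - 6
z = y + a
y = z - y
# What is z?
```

Answer: 81

Derivation:
Trace (tracking z):
z = 28  # -> z = 28
y = z + 3  # -> y = 31
a = z * 2 - 6  # -> a = 50
z = y + a  # -> z = 81
y = z - y  # -> y = 50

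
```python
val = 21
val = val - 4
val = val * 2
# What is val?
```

Answer: 34

Derivation:
Trace (tracking val):
val = 21  # -> val = 21
val = val - 4  # -> val = 17
val = val * 2  # -> val = 34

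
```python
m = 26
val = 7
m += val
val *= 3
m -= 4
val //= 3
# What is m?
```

Answer: 29

Derivation:
Trace (tracking m):
m = 26  # -> m = 26
val = 7  # -> val = 7
m += val  # -> m = 33
val *= 3  # -> val = 21
m -= 4  # -> m = 29
val //= 3  # -> val = 7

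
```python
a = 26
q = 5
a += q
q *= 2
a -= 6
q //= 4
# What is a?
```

Trace (tracking a):
a = 26  # -> a = 26
q = 5  # -> q = 5
a += q  # -> a = 31
q *= 2  # -> q = 10
a -= 6  # -> a = 25
q //= 4  # -> q = 2

Answer: 25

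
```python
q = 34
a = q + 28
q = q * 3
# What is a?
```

Trace (tracking a):
q = 34  # -> q = 34
a = q + 28  # -> a = 62
q = q * 3  # -> q = 102

Answer: 62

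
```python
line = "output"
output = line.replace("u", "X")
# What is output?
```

Answer: 'oXtpXt'

Derivation:
Trace (tracking output):
line = 'output'  # -> line = 'output'
output = line.replace('u', 'X')  # -> output = 'oXtpXt'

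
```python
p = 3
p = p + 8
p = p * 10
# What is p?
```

Trace (tracking p):
p = 3  # -> p = 3
p = p + 8  # -> p = 11
p = p * 10  # -> p = 110

Answer: 110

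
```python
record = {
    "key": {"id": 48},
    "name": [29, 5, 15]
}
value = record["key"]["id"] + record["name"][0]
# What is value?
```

Answer: 77

Derivation:
Trace (tracking value):
record = {'key': {'id': 48}, 'name': [29, 5, 15]}  # -> record = {'key': {'id': 48}, 'name': [29, 5, 15]}
value = record['key']['id'] + record['name'][0]  # -> value = 77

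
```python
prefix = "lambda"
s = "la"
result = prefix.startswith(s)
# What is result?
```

Trace (tracking result):
prefix = 'lambda'  # -> prefix = 'lambda'
s = 'la'  # -> s = 'la'
result = prefix.startswith(s)  # -> result = True

Answer: True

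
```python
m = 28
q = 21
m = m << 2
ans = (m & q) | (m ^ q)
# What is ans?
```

Answer: 117

Derivation:
Trace (tracking ans):
m = 28  # -> m = 28
q = 21  # -> q = 21
m = m << 2  # -> m = 112
ans = m & q | m ^ q  # -> ans = 117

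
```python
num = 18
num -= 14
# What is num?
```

Answer: 4

Derivation:
Trace (tracking num):
num = 18  # -> num = 18
num -= 14  # -> num = 4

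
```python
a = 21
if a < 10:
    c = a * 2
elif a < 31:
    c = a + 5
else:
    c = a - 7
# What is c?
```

Answer: 26

Derivation:
Trace (tracking c):
a = 21  # -> a = 21
if a < 10:  # condition is False
elif a < 31:  # condition is True
    c = a + 5  # -> c = 26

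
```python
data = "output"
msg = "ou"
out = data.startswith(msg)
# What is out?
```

Trace (tracking out):
data = 'output'  # -> data = 'output'
msg = 'ou'  # -> msg = 'ou'
out = data.startswith(msg)  # -> out = True

Answer: True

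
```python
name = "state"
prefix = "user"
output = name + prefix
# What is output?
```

Trace (tracking output):
name = 'state'  # -> name = 'state'
prefix = 'user'  # -> prefix = 'user'
output = name + prefix  # -> output = 'stateuser'

Answer: 'stateuser'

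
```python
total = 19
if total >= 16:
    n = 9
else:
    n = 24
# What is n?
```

Trace (tracking n):
total = 19  # -> total = 19
if total >= 16:  # condition is True
    n = 9  # -> n = 9

Answer: 9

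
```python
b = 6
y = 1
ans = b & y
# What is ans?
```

Trace (tracking ans):
b = 6  # -> b = 6
y = 1  # -> y = 1
ans = b & y  # -> ans = 0

Answer: 0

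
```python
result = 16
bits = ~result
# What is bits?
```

Trace (tracking bits):
result = 16  # -> result = 16
bits = ~result  # -> bits = -17

Answer: -17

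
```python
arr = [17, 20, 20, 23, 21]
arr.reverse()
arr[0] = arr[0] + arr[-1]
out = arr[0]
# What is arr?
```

Answer: [38, 23, 20, 20, 17]

Derivation:
Trace (tracking arr):
arr = [17, 20, 20, 23, 21]  # -> arr = [17, 20, 20, 23, 21]
arr.reverse()  # -> arr = [21, 23, 20, 20, 17]
arr[0] = arr[0] + arr[-1]  # -> arr = [38, 23, 20, 20, 17]
out = arr[0]  # -> out = 38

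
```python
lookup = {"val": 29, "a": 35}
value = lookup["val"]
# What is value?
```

Trace (tracking value):
lookup = {'val': 29, 'a': 35}  # -> lookup = {'val': 29, 'a': 35}
value = lookup['val']  # -> value = 29

Answer: 29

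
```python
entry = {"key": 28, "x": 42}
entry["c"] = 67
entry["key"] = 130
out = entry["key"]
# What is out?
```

Answer: 130

Derivation:
Trace (tracking out):
entry = {'key': 28, 'x': 42}  # -> entry = {'key': 28, 'x': 42}
entry['c'] = 67  # -> entry = {'key': 28, 'x': 42, 'c': 67}
entry['key'] = 130  # -> entry = {'key': 130, 'x': 42, 'c': 67}
out = entry['key']  # -> out = 130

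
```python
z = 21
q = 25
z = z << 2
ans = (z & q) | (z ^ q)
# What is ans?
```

Answer: 93

Derivation:
Trace (tracking ans):
z = 21  # -> z = 21
q = 25  # -> q = 25
z = z << 2  # -> z = 84
ans = z & q | z ^ q  # -> ans = 93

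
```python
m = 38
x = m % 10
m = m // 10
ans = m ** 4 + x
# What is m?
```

Trace (tracking m):
m = 38  # -> m = 38
x = m % 10  # -> x = 8
m = m // 10  # -> m = 3
ans = m ** 4 + x  # -> ans = 89

Answer: 3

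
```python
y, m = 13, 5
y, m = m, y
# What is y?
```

Trace (tracking y):
y, m = (13, 5)  # -> y = 13, m = 5
y, m = (m, y)  # -> y = 5, m = 13

Answer: 5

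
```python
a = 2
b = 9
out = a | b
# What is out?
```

Trace (tracking out):
a = 2  # -> a = 2
b = 9  # -> b = 9
out = a | b  # -> out = 11

Answer: 11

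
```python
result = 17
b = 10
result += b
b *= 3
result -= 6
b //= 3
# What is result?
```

Trace (tracking result):
result = 17  # -> result = 17
b = 10  # -> b = 10
result += b  # -> result = 27
b *= 3  # -> b = 30
result -= 6  # -> result = 21
b //= 3  # -> b = 10

Answer: 21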